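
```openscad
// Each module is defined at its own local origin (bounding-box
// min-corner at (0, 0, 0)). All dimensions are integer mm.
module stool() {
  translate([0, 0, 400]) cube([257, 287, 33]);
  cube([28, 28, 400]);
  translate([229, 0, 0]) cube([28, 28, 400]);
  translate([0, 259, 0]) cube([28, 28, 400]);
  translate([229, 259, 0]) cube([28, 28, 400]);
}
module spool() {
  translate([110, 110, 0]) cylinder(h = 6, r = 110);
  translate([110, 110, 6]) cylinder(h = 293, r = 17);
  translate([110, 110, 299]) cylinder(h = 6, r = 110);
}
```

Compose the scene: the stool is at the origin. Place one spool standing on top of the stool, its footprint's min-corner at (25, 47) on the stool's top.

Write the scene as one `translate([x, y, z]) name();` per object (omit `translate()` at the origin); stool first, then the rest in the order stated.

stool();
translate([25, 47, 433]) spool();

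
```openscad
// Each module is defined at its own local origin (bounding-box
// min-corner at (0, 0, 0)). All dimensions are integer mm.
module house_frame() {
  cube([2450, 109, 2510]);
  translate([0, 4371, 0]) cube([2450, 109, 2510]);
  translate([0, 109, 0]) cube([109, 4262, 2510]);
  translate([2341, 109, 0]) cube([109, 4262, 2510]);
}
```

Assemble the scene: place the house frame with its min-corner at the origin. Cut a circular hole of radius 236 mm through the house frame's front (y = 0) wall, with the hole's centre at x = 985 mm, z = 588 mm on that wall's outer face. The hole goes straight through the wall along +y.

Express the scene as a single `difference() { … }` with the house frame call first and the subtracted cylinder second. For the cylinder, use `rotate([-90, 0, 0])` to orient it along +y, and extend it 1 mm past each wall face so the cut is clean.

difference() {
  house_frame();
  translate([985, -1, 588]) rotate([-90, 0, 0]) cylinder(h = 111, r = 236);
}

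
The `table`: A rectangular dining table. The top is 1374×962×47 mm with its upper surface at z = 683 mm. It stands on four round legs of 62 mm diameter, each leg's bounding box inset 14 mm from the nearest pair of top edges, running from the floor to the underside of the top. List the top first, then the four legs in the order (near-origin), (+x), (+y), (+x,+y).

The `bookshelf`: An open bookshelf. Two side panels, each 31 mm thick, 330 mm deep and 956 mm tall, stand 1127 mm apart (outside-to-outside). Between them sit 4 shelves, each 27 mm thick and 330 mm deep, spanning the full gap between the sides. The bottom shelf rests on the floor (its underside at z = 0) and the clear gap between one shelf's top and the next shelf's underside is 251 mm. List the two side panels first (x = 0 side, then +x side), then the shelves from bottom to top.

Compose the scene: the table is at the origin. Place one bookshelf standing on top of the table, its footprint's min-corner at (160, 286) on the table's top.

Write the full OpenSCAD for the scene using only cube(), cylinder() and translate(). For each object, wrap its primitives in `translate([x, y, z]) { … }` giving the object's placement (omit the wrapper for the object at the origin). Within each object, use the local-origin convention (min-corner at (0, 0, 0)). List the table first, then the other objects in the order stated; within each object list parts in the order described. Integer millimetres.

translate([0, 0, 636]) cube([1374, 962, 47]);
translate([45, 45, 0]) cylinder(h = 636, r = 31);
translate([1329, 45, 0]) cylinder(h = 636, r = 31);
translate([45, 917, 0]) cylinder(h = 636, r = 31);
translate([1329, 917, 0]) cylinder(h = 636, r = 31);
translate([160, 286, 683]) {
  cube([31, 330, 956]);
  translate([1096, 0, 0]) cube([31, 330, 956]);
  translate([31, 0, 0]) cube([1065, 330, 27]);
  translate([31, 0, 278]) cube([1065, 330, 27]);
  translate([31, 0, 556]) cube([1065, 330, 27]);
  translate([31, 0, 834]) cube([1065, 330, 27]);
}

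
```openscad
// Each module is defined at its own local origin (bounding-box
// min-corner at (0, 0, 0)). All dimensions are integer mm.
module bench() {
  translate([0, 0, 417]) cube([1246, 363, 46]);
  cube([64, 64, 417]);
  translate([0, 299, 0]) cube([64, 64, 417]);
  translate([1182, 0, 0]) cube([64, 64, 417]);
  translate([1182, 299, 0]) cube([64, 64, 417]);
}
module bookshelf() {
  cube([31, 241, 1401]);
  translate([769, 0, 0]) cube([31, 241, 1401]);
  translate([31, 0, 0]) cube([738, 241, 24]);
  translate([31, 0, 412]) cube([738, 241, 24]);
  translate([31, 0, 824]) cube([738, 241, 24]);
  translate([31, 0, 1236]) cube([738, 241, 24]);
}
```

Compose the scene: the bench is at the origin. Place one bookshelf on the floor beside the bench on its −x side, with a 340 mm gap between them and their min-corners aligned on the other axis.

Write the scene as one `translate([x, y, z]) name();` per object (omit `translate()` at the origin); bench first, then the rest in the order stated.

bench();
translate([-1140, 0, 0]) bookshelf();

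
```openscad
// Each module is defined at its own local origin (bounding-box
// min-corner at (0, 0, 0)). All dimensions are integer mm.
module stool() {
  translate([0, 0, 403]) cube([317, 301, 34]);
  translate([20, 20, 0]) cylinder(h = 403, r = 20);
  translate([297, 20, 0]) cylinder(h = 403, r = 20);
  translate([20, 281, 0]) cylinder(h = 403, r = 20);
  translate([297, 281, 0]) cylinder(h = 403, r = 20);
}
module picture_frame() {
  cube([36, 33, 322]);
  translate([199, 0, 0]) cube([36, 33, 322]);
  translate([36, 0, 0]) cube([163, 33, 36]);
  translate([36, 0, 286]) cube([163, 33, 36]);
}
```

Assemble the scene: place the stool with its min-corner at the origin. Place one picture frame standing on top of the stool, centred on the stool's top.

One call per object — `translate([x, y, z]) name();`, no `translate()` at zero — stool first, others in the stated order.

stool();
translate([41, 134, 437]) picture_frame();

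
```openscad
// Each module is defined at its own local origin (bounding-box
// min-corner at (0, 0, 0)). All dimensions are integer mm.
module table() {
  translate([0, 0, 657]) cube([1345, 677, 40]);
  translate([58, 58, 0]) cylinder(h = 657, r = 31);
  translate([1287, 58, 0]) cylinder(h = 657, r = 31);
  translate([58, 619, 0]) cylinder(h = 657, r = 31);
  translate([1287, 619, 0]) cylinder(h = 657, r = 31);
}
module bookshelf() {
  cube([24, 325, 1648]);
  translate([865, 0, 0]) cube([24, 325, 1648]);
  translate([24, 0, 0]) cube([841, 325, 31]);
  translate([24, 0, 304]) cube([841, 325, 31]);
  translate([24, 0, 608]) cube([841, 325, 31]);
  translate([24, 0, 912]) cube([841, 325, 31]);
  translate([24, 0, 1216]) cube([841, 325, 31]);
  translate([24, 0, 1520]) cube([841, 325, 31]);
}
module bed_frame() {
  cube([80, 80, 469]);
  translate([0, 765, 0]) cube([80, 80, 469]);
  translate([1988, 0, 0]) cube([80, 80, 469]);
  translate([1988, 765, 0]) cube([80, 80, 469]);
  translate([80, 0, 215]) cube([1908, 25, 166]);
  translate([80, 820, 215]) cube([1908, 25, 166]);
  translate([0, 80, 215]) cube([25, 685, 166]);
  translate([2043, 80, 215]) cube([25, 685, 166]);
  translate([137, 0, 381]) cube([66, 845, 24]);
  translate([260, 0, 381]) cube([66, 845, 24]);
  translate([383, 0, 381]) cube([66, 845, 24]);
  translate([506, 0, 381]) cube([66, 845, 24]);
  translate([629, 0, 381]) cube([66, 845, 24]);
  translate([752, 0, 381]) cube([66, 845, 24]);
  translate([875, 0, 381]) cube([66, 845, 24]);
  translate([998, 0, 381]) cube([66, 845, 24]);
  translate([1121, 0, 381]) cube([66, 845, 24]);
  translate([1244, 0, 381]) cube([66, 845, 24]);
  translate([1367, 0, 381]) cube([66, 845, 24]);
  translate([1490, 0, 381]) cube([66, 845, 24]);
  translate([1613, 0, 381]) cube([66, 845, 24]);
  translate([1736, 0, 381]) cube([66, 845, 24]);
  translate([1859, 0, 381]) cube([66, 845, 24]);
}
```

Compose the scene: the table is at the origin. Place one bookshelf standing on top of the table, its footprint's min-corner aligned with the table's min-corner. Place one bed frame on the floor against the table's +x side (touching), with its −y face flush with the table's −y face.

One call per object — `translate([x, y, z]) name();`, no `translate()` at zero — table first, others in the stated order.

table();
translate([0, 0, 697]) bookshelf();
translate([1345, 0, 0]) bed_frame();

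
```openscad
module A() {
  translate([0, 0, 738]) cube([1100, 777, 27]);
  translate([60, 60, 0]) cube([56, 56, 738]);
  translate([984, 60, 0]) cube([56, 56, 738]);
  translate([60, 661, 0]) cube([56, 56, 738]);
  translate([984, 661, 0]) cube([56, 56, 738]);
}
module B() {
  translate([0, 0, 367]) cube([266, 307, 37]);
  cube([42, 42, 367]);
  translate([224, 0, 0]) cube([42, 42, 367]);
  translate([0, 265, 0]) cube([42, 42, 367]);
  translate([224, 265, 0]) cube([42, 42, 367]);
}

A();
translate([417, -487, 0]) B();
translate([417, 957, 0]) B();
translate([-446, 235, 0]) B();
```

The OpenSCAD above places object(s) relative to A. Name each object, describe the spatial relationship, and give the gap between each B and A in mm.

A is a table. B is a stool. Three stools sit around the table at the −y, +y, −x sides. The gap between each stool and the table is 180 mm.

Each stool's nearest face is 180 mm from the table's bounding box.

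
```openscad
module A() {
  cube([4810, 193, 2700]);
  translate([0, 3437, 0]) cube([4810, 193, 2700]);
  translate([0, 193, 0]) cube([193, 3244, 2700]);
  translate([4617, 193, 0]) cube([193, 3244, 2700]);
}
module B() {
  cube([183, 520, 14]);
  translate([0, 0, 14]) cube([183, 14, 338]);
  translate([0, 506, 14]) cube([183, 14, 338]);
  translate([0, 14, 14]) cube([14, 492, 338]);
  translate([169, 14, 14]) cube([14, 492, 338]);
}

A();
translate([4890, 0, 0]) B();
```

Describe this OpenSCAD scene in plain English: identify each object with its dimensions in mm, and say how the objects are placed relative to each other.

A is the wall frame of a small rectangular building: four walls, each 2700 mm tall and 193 mm thick, enclosing a footprint 4810 mm (x) by 3630 mm (y) outside-to-outside, with no floor or roof. The front and back walls (the −y and +y sides) span the full width; the two side walls fit between them.

B is an open-topped rectangular box: outside dimensions 183×520×352 mm, with a uniform wall and base thickness of 14 mm. The base is a full 183×520 slab on the floor; four walls sit on top of the base. The front and back walls (the −y and +y sides) span the full width; the two side walls fit between them.

The open box is on the floor beside the house frame on its +x side.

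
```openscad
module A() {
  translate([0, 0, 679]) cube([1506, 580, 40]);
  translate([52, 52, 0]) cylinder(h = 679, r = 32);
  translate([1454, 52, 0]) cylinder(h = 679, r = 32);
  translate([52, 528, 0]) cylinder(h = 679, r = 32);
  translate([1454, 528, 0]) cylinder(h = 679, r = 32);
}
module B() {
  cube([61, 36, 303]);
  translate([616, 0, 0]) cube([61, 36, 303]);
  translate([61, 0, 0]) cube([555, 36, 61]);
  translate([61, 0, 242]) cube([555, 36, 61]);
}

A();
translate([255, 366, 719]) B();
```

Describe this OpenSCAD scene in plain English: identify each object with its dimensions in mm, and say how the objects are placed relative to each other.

A is a rectangular dining table. The top is 1506×580×40 mm with its upper surface at z = 719 mm. It stands on four round legs of 64 mm diameter, each leg's bounding box inset 20 mm from the nearest pair of top edges, running from the floor to the underside of the top.

B is a picture frame with a 555×181 mm rectangular opening (x by z) and a uniform 61 mm border on every side. Frame depth is 36 mm along y. It is built from two vertical stiles running the full outside height and two horizontal rails spanning the gap between the stiles.

The picture frame is on top of the table.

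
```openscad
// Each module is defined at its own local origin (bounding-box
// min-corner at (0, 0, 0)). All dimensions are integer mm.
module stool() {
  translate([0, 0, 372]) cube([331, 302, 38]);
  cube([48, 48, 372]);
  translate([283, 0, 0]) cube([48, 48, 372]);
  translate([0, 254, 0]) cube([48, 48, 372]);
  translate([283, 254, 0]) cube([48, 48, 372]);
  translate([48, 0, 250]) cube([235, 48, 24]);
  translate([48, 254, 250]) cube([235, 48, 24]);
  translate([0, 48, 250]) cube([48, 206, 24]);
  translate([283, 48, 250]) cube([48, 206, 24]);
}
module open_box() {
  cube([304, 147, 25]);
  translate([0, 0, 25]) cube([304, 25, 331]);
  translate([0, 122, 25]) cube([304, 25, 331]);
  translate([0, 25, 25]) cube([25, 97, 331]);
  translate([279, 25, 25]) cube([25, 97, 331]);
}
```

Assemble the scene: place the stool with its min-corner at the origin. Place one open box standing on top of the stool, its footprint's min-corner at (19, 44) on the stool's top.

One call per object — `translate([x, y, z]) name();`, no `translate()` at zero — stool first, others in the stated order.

stool();
translate([19, 44, 410]) open_box();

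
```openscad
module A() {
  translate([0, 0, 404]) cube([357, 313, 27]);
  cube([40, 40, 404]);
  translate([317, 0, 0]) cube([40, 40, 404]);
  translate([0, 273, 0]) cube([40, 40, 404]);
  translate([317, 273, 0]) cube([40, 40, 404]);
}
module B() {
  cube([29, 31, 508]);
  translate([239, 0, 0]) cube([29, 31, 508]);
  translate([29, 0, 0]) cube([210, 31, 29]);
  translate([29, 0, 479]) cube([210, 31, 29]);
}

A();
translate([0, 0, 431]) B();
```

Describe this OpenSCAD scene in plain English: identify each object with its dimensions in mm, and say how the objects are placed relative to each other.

A is a four-legged stool. The seat is a 357×313×27 mm slab whose top surface is at z = 431 mm; four square legs, each 40×40 mm in cross-section, run from the floor (z = 0) to the underside of the seat, each flush with a corner of the seat.

B is a picture frame with a 210×450 mm rectangular opening (x by z) and a uniform 29 mm border on every side. Frame depth is 31 mm along y. It is built from two vertical stiles running the full outside height and two horizontal rails spanning the gap between the stiles.

The picture frame is on top of the stool.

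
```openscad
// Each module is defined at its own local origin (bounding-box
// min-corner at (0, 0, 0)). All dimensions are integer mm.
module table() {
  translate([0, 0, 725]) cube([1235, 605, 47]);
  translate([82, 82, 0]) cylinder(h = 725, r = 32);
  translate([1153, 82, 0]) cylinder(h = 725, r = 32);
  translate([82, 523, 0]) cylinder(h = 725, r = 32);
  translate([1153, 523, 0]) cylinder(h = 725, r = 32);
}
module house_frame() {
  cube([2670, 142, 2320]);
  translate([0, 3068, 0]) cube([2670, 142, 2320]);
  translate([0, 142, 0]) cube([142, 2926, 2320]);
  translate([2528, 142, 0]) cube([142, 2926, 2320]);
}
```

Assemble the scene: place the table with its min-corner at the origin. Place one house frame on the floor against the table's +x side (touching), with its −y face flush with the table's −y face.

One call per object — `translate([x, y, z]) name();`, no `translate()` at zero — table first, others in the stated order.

table();
translate([1235, 0, 0]) house_frame();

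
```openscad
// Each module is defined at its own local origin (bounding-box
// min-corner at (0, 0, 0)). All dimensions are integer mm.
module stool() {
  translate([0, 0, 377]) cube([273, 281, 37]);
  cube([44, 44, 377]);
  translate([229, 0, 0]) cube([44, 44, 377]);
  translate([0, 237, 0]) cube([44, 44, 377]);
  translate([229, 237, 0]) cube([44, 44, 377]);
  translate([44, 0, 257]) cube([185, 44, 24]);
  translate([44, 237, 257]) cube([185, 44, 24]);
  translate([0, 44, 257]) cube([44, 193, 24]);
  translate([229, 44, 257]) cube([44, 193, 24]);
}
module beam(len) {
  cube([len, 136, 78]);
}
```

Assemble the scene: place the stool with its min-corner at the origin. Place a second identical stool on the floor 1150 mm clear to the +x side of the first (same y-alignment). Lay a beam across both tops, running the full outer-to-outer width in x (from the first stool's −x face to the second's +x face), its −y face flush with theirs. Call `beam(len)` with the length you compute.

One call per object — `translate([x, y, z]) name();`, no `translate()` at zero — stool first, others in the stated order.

stool();
translate([1423, 0, 0]) stool();
translate([0, 0, 414]) beam(1696);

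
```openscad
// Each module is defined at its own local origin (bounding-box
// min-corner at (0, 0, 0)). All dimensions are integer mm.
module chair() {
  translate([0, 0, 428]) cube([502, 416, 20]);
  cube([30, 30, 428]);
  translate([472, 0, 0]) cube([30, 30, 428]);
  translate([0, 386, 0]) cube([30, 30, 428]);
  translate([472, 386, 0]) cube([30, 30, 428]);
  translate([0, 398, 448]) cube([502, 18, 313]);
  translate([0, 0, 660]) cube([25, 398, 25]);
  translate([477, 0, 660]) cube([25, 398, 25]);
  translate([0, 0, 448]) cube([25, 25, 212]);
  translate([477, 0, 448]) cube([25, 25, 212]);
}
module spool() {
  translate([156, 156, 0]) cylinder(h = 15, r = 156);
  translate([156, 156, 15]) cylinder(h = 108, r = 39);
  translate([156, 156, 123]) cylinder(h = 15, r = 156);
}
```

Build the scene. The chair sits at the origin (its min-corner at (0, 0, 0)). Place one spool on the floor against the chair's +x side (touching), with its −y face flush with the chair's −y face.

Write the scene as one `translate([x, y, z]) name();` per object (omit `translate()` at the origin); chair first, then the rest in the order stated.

chair();
translate([502, 0, 0]) spool();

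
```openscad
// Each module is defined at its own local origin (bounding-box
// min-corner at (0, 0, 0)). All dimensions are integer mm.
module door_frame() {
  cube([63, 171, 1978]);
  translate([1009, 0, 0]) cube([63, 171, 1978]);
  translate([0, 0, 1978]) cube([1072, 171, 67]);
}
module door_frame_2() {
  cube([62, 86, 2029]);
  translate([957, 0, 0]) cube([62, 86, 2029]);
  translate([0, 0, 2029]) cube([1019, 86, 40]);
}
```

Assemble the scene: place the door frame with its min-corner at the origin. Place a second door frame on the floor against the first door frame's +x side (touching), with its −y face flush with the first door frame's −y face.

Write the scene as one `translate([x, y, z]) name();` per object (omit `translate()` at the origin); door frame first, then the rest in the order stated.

door_frame();
translate([1072, 0, 0]) door_frame_2();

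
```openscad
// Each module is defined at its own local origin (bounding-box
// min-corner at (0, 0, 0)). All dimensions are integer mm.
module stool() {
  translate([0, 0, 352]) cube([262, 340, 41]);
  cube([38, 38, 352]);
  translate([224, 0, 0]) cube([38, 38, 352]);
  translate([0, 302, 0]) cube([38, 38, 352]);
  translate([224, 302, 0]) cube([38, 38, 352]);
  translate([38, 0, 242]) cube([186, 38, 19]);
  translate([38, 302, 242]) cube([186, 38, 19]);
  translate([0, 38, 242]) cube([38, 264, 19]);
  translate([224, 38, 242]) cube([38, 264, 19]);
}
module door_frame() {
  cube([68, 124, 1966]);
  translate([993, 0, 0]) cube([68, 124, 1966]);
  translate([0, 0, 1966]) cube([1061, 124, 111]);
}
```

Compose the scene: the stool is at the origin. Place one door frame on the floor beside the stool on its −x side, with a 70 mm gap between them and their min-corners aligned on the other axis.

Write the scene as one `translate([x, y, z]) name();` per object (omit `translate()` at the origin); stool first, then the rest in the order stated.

stool();
translate([-1131, 0, 0]) door_frame();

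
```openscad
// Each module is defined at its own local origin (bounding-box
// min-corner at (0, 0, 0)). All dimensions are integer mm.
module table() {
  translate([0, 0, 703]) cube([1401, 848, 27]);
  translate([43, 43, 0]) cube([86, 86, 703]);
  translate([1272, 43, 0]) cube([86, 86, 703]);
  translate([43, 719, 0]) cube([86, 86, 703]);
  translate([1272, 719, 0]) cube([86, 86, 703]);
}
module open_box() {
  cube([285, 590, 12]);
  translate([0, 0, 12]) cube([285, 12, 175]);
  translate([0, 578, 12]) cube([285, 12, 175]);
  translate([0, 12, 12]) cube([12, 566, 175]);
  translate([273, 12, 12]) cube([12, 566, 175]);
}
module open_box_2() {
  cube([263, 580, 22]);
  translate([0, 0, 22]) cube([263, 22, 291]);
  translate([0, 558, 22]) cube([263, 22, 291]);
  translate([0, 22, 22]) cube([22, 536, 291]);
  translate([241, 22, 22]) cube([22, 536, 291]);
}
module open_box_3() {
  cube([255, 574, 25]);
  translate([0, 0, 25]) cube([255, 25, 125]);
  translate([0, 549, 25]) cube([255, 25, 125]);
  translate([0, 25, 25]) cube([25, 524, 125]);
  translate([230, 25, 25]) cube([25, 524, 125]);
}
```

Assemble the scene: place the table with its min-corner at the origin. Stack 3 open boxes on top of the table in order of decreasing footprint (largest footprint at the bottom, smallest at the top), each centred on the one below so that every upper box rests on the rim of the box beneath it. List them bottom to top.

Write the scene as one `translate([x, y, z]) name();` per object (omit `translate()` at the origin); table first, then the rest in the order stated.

table();
translate([558, 129, 730]) open_box();
translate([569, 134, 917]) open_box_2();
translate([573, 137, 1230]) open_box_3();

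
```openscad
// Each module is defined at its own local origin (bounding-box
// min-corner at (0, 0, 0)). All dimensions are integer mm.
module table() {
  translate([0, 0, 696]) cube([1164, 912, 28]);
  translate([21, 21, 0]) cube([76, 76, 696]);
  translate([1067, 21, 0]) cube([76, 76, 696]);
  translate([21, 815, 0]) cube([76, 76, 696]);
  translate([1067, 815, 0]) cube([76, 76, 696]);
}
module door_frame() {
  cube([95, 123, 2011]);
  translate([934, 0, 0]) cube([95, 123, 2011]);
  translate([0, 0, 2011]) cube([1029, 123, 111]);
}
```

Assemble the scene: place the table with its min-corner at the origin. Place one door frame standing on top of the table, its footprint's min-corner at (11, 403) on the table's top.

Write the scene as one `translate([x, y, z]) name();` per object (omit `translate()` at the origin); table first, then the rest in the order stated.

table();
translate([11, 403, 724]) door_frame();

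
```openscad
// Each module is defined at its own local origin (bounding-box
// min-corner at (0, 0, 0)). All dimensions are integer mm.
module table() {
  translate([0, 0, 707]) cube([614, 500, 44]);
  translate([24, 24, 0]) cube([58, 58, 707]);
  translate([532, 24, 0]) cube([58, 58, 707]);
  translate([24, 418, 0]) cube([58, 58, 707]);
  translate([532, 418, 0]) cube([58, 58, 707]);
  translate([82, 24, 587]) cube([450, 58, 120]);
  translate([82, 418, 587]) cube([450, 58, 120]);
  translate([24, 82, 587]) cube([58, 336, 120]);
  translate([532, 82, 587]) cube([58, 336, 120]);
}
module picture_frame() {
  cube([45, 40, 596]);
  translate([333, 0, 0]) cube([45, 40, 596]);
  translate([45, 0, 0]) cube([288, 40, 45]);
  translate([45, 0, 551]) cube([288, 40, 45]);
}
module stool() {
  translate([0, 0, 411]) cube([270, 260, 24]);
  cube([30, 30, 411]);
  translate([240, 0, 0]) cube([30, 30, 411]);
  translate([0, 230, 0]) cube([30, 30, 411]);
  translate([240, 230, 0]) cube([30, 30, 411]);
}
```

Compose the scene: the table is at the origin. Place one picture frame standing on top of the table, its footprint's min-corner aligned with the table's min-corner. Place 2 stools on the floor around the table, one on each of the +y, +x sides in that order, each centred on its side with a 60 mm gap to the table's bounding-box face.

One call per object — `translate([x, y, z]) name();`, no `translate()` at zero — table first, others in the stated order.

table();
translate([0, 0, 751]) picture_frame();
translate([172, 560, 0]) stool();
translate([674, 120, 0]) stool();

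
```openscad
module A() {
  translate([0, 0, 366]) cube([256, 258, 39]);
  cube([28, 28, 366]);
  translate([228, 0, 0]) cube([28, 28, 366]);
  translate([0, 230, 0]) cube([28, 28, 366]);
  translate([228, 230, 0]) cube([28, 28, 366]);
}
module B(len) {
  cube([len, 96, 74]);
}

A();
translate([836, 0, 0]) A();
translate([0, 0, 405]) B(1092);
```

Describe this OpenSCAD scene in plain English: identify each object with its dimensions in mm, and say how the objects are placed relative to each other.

A is a simple wooden stool: a rectangular seat 256 mm (x) by 258 mm (y), 39 mm thick, top face at z = 405 mm, on four square legs, each 28×28 mm in cross-section. The legs rest on z = 0, each flush with a corner of the seat.

B is a rectangular beam 1092 mm long (x), 96 mm deep (y), 74 mm thick (z).

The beam spans the tops of two stools placed 580 mm apart, resting at z = 405 mm.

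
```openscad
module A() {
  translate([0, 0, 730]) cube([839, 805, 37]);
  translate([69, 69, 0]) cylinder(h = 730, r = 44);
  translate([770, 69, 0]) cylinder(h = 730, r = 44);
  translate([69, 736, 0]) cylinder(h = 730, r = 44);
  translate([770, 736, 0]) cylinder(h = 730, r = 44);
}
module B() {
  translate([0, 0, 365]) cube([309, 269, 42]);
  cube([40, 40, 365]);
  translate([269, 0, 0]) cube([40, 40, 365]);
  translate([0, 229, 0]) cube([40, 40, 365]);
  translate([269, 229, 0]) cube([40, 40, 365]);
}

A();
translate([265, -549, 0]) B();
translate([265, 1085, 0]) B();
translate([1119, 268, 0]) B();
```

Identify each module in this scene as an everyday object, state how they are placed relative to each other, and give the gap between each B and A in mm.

A is a table. B is a stool. Three stools sit around the table at the −y, +y, +x sides. The gap between each stool and the table is 280 mm.

Each stool's nearest face is 280 mm from the table's bounding box.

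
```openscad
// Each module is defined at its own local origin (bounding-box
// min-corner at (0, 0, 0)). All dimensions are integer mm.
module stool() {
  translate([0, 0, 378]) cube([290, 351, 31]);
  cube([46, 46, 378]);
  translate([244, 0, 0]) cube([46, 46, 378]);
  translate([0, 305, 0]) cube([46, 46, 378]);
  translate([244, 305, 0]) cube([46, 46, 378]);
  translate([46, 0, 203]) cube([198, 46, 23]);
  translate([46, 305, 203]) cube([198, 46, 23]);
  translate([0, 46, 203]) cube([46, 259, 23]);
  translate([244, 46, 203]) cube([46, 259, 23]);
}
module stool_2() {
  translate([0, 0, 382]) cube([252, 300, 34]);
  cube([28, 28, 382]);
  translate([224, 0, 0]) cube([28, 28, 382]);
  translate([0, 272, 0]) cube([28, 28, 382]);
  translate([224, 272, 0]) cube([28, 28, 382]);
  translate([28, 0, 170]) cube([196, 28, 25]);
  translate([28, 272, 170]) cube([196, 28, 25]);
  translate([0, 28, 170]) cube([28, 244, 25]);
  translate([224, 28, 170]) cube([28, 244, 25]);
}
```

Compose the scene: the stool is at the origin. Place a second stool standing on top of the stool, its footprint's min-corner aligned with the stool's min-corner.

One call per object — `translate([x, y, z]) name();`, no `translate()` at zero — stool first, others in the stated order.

stool();
translate([0, 0, 409]) stool_2();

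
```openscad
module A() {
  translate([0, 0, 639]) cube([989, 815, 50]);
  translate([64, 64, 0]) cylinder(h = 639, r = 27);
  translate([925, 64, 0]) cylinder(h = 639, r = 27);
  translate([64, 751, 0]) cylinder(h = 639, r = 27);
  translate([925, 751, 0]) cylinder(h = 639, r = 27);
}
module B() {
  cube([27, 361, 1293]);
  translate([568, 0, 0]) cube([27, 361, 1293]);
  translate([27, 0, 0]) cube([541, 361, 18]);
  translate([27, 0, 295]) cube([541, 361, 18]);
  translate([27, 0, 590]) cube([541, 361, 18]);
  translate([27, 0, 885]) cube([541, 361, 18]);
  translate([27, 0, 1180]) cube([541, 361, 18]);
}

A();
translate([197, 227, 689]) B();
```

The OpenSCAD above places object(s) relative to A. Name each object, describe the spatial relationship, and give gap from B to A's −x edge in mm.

The bookshelf's min-x is at 197; the table's min-x is 0; gap = 197 mm.

A is a table. B is a bookshelf. The bookshelf is on top of the table, centred. The gap from the bookshelf to the table's −x edge is 197 mm.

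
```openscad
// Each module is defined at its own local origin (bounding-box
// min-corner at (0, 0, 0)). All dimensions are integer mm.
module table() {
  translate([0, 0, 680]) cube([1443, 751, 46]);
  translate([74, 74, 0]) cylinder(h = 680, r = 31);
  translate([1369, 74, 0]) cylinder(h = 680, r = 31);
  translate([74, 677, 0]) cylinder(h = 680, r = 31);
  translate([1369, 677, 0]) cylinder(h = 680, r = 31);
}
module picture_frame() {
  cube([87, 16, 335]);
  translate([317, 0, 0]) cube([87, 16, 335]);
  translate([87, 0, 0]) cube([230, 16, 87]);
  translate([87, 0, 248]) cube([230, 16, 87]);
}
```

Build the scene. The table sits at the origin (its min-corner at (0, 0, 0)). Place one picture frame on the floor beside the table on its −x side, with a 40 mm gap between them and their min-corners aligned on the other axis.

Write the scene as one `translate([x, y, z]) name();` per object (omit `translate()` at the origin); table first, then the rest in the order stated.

table();
translate([-444, 0, 0]) picture_frame();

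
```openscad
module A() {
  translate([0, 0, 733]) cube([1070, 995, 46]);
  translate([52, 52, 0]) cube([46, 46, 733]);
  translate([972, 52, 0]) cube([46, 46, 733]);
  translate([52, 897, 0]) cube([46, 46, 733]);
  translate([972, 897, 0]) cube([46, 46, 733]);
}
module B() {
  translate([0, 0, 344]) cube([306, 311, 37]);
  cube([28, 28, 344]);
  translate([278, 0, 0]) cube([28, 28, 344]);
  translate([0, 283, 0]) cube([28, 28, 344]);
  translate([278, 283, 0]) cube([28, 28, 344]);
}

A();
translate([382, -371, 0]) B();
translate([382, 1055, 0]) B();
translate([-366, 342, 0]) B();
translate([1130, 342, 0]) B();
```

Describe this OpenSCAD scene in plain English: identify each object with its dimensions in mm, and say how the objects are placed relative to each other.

A is a table with a 1070×995 mm rectangular top, 46 mm thick, top surface at z = 779 mm, supported by four 46×46 mm square legs, each inset 52 mm from the nearest pair of top edges, running from the floor.

B is a four-legged stool. The seat is 306×311 mm, 37 mm thick, top at z = 381 mm. It stands on four square legs, each 28×28 mm in cross-section, from z = 0 to the seat underside, each flush with a corner of the seat.

Four stools sit around the table at the −y, +y, −x, +x sides.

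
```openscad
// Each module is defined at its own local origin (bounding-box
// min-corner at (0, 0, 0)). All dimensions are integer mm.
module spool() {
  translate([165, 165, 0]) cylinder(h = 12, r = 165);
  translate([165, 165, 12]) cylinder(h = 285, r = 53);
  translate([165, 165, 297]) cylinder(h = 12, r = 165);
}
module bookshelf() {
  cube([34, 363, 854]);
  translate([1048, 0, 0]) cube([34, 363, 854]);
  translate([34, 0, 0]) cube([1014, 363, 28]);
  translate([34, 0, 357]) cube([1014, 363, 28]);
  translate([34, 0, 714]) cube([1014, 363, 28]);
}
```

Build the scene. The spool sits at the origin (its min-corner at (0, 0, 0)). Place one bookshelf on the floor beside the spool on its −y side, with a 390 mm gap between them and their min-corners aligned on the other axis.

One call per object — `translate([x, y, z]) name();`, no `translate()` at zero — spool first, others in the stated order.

spool();
translate([0, -753, 0]) bookshelf();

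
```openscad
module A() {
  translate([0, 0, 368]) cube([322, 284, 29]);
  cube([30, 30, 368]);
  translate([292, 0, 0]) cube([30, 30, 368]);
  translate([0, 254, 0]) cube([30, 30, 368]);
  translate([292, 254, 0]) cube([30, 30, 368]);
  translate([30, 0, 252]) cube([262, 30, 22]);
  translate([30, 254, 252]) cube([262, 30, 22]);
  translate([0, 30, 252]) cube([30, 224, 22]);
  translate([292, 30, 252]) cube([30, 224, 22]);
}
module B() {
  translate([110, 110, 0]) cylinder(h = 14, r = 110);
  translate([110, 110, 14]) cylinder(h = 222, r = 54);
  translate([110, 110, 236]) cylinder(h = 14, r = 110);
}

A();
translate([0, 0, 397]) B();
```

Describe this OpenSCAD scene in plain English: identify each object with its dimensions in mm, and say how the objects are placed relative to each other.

A is a simple wooden stool: a rectangular seat 322 mm (x) by 284 mm (y), 29 mm thick, top face at z = 397 mm, on four square legs, each 30×30 mm in cross-section. The legs rest on z = 0, each flush with a corner of the seat. Four stretchers, 30 mm wide and 22 mm tall, connect adjacent legs with their undersides at z = 252 mm, each running between the inner faces of the legs it joins and aligned with the legs' outer faces on the other axis.

B is a spool: two coaxial disc flanges of radius 110 mm and thickness 14 mm, joined by a core cylinder of radius 54 mm and height 222 mm. The lower flange rests on z = 0 and the three cylinders share a vertical axis.

The spool is on top of the stool.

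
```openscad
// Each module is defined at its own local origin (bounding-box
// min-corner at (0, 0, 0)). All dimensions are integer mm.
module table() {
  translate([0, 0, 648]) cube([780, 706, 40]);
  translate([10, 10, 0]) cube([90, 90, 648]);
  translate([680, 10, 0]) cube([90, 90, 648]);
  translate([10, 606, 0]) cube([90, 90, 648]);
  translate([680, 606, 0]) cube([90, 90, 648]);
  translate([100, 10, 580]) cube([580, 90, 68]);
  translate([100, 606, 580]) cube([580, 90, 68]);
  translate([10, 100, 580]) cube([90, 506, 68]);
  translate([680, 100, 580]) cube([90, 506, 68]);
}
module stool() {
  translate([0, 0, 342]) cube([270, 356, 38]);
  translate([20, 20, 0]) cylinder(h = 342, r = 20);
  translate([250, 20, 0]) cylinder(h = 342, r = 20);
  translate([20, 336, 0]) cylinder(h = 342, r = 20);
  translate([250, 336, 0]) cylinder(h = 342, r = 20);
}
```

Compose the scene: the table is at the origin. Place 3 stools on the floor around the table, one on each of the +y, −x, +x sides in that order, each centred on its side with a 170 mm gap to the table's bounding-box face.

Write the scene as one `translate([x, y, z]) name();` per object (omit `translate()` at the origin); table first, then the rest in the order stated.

table();
translate([255, 876, 0]) stool();
translate([-440, 175, 0]) stool();
translate([950, 175, 0]) stool();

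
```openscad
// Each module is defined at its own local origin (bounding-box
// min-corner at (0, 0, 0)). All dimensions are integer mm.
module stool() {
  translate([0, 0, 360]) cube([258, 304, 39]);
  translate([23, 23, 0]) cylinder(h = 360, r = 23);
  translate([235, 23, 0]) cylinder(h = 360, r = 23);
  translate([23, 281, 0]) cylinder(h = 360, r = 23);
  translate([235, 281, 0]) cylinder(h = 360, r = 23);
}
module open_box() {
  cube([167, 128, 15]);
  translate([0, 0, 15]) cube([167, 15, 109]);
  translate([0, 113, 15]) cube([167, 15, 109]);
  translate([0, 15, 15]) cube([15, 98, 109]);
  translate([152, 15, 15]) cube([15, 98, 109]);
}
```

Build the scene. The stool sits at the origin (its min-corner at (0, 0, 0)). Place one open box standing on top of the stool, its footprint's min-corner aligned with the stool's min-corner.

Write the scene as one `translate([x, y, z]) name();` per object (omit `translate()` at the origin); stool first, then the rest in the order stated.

stool();
translate([0, 0, 399]) open_box();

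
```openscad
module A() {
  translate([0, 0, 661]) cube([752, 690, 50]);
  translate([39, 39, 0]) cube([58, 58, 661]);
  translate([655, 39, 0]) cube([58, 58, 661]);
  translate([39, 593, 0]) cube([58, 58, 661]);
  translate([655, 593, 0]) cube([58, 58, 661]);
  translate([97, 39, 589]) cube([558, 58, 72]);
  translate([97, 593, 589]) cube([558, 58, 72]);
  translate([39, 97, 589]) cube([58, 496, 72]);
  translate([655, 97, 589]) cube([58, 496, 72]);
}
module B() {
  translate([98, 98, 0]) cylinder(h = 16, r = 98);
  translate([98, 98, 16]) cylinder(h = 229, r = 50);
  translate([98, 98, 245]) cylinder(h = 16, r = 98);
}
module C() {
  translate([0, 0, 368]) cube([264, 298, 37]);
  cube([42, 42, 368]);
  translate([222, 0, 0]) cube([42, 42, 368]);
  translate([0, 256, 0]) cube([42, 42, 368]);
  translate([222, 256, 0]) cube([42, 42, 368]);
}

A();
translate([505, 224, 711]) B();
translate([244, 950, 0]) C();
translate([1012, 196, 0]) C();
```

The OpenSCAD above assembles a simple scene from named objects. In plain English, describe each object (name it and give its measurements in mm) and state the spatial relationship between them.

A is a table with a 752×690 mm rectangular top, 50 mm thick, top surface at z = 711 mm, supported by four 58×58 mm square legs, each inset 39 mm from the nearest pair of top edges, running from the floor. Four apron rails, 58 mm thick and 72 mm tall, run between adjacent legs with their top edges flush with the underside of the top and their outer faces flush with the legs' outer faces.

B is a spool: two coaxial disc flanges of radius 98 mm and thickness 16 mm, joined by a core cylinder of radius 50 mm and height 229 mm. The lower flange rests on z = 0 and the three cylinders share a vertical axis.

C is a four-legged stool. The seat is 264×298 mm, 37 mm thick, top at z = 405 mm. It stands on four square legs, each 42×42 mm in cross-section, from z = 0 to the seat underside, each flush with a corner of the seat.

The spool is on top of the table. Two stools sit around the table at the +y, +x sides.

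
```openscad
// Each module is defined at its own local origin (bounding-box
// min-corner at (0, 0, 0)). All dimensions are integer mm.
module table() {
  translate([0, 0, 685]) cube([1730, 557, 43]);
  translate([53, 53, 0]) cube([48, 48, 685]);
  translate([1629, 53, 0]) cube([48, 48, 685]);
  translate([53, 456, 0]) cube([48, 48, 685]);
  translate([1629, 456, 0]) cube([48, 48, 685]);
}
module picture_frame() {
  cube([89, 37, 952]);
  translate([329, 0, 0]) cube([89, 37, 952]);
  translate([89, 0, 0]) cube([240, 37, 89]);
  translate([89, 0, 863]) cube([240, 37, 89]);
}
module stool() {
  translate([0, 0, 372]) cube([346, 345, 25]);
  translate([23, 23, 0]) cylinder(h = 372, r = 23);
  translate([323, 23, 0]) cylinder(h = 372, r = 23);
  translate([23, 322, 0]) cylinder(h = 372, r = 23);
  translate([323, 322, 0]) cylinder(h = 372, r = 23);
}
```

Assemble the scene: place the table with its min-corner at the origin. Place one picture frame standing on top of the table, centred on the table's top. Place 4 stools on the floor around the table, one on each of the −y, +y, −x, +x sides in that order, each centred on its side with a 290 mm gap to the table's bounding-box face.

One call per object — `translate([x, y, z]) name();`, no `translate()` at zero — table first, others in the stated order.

table();
translate([656, 260, 728]) picture_frame();
translate([692, -635, 0]) stool();
translate([692, 847, 0]) stool();
translate([-636, 106, 0]) stool();
translate([2020, 106, 0]) stool();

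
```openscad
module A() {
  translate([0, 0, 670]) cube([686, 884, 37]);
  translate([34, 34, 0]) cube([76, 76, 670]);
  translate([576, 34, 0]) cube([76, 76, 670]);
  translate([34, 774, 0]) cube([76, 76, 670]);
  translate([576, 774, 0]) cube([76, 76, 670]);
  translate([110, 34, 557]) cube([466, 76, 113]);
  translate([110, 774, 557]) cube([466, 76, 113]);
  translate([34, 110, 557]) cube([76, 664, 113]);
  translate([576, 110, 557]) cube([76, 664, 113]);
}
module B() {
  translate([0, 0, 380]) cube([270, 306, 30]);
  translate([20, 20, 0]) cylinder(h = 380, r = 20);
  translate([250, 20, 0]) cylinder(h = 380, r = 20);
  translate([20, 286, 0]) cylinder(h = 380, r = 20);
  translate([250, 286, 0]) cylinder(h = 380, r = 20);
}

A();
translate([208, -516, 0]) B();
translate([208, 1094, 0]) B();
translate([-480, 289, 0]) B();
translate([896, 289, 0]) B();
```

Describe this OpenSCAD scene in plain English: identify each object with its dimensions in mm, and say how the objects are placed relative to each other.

A is a table with a 686×884 mm rectangular top, 37 mm thick, top surface at z = 707 mm, supported by four 76×76 mm square legs, each inset 34 mm from the nearest pair of top edges, running from the floor. Four apron rails, 76 mm thick and 113 mm tall, run between adjacent legs with their top edges flush with the underside of the top and their outer faces flush with the legs' outer faces.

B is a simple wooden stool: a rectangular seat 270 mm (x) by 306 mm (y), 30 mm thick, top face at z = 410 mm, on four round legs, each 40 mm in diameter. The legs rest on z = 0, each leg's axis is inset half a diameter from the nearest pair of seat edges (so the leg's bounding box is flush with the corner).

Four stools sit around the table at the −y, +y, −x, +x sides.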